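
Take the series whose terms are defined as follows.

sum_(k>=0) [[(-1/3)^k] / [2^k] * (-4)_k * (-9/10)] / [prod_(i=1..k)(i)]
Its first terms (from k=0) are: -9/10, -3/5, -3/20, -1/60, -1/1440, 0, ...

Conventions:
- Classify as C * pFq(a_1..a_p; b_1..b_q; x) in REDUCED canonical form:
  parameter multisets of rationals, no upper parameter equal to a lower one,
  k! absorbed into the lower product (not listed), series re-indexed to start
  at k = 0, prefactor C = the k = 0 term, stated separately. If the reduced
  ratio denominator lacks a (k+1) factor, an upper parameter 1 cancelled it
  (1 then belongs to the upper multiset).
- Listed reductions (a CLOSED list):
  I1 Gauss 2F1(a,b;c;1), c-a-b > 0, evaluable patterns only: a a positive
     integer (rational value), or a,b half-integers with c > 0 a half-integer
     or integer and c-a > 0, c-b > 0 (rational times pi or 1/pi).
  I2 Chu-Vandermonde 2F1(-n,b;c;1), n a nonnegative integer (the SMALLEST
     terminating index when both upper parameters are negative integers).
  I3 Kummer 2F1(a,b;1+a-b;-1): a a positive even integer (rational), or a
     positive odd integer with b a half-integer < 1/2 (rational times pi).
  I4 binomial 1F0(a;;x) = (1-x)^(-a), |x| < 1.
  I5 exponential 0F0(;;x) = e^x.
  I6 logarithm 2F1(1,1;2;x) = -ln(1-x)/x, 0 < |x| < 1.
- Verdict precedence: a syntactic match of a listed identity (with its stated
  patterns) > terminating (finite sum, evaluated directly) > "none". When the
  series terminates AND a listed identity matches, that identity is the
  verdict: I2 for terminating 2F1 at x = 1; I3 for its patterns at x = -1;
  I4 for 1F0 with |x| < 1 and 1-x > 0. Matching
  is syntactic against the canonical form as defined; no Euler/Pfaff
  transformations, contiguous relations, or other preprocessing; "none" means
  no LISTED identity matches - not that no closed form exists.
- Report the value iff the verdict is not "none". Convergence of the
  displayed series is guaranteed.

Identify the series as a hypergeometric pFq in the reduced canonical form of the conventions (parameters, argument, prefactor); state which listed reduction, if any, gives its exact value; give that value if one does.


Key observation: x = (-1/6) and the two k-th powers (C = -9/10, x = -1/6) combine into one argument.
Ratio: r(k) = (-1/6) * (k-4) / [(k+1)] ; factor over Q: parameters, x = (-1/6), and C = -9/10.

The series (x = -1/6) is 1F0: upper {-4}, lower {-}, prefactor -9/10. Verdict: this is binomial (I4) (the 1F0 binomial series: exponent 4, x = -1/6). Sum: -2401/1440.


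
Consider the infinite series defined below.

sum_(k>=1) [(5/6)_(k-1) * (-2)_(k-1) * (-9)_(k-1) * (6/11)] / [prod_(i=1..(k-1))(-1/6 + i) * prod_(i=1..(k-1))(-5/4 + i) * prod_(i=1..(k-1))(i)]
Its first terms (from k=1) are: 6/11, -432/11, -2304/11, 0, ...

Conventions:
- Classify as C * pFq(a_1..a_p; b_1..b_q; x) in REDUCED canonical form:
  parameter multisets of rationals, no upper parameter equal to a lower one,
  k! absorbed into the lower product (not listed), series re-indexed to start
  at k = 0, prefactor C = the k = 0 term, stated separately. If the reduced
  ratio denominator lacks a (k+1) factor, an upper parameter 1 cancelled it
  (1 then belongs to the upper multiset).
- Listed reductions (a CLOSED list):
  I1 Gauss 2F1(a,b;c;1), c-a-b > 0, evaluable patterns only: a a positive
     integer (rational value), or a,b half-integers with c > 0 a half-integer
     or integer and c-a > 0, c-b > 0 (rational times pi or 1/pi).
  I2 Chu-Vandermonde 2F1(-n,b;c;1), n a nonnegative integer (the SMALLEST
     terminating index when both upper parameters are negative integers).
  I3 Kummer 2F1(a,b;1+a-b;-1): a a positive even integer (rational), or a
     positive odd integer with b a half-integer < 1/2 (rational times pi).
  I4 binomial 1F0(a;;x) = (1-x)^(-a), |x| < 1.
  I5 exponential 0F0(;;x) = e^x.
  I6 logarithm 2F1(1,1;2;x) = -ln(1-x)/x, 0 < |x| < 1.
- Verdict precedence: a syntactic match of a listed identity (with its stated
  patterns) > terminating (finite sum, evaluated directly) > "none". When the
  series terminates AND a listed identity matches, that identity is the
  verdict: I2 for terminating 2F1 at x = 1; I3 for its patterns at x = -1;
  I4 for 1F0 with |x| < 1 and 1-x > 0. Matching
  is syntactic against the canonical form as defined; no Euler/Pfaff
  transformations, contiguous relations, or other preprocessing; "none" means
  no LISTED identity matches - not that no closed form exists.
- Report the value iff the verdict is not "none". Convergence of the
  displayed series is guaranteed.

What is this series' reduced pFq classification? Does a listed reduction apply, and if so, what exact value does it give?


The series (x = 1) is 2F1: upper {-9, -2}, lower {-1/4}, prefactor 6/11. Verdict at x = 1: the Chu-Vandermonde identity I2 matches (terminating 2F1 at x = 1 with n = 2, b = -9, c = -1/4). Hence: -2730/11.

Structural cue: x = 1 and the lower running product (C = 6/11, x = 1) is a rising factorial.
Adjacent-term ratio: r(k) = 1 * (k-9) (k-2) / [(k-1/4) (k+1)] - rational in k. x = 1; t_0 = 6/11; negate the roots.


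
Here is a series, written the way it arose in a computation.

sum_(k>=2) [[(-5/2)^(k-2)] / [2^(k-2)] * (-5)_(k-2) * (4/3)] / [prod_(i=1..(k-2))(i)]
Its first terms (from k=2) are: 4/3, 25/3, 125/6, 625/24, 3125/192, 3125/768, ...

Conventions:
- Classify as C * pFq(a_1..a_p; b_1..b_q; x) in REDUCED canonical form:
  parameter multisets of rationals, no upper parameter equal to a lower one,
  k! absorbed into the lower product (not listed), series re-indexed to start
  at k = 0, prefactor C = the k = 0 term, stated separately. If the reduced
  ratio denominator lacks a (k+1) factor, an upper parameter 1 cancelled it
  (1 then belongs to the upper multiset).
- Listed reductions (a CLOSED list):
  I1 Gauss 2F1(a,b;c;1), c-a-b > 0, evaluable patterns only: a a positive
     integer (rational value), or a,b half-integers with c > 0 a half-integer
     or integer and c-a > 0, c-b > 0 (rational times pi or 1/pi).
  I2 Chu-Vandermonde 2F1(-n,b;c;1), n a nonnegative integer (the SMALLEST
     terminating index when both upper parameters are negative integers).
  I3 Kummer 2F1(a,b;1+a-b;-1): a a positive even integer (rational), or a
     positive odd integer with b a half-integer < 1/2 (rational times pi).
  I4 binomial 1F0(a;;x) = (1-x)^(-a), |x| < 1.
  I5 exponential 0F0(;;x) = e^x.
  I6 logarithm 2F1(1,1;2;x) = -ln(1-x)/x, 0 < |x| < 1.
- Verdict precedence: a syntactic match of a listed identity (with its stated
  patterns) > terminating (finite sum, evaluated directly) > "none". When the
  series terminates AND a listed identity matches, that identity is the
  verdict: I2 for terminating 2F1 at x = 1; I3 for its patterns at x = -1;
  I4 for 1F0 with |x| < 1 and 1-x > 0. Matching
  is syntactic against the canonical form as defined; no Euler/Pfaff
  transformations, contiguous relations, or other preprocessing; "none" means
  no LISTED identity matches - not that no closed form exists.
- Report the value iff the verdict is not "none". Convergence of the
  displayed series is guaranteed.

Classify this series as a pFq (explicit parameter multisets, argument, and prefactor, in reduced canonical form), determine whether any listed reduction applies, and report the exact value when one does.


The series (x = -5/4) is 1F0: upper {-5}, lower {-}, prefactor 4/3. Verdict: terminating at k = 5: the factor (-5)_k kills every later term; summing the 6 survivors is exact. Hence: 19683/256.

First insight: x = (-5/4) and the product of the first k integers (prefactor 4/3) is k!.
Step ratio: r(k) = (-5/4) * (k-5) / [(k+1)] - poly over poly, x = (-5/4) from leading terms; C = 4/3 at k = 0.


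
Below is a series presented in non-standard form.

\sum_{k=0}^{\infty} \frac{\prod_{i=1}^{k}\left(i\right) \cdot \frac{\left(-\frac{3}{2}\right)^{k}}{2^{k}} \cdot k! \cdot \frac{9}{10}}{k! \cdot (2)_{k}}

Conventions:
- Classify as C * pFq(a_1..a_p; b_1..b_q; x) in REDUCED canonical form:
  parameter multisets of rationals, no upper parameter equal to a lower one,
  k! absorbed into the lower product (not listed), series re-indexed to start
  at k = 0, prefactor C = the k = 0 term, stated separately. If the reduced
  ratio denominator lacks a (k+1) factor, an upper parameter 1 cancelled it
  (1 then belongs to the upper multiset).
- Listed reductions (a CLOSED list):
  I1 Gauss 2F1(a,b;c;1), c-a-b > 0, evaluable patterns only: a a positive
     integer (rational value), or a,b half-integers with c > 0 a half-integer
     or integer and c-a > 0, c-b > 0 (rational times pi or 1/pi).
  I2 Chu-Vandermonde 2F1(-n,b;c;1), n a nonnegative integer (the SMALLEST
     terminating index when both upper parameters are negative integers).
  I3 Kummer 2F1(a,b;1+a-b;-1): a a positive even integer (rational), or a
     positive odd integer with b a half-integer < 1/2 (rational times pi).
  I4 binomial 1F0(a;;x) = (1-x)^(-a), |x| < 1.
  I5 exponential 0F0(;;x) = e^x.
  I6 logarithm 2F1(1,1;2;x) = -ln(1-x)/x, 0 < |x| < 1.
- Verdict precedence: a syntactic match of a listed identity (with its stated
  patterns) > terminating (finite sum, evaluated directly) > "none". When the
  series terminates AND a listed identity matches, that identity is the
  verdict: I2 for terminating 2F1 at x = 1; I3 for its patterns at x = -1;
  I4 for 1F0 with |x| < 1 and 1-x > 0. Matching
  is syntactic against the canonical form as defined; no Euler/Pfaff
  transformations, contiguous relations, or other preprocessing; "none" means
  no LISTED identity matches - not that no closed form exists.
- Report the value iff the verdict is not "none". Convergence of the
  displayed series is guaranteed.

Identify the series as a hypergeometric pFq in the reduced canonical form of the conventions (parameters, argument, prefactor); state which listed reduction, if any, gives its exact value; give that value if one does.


Structural cue: from the first term \frac{9}{10}: the running product (C = 9/10, x = -3/4) telescopes to a rising factorial.
Ratio: r(k) = -\frac{3}{4} * (k+1) (k+1) / [(k+2) (k+1)] - rational; roots negated = parameters, x = -\frac{3}{4}, C = \frac{9}{10}.

Reduced: x = -\frac{3}{4}, 2F1, upper = {1, 1}, lower = {2}, C = \frac{9}{10}. Verdict: this is the logarithmic series (I6) (the logarithm: parameters (1,1;2), x = -\frac{3}{4}). Sum: \frac{6}{5} \cdot \ln\left(\frac{7}{4}\right).


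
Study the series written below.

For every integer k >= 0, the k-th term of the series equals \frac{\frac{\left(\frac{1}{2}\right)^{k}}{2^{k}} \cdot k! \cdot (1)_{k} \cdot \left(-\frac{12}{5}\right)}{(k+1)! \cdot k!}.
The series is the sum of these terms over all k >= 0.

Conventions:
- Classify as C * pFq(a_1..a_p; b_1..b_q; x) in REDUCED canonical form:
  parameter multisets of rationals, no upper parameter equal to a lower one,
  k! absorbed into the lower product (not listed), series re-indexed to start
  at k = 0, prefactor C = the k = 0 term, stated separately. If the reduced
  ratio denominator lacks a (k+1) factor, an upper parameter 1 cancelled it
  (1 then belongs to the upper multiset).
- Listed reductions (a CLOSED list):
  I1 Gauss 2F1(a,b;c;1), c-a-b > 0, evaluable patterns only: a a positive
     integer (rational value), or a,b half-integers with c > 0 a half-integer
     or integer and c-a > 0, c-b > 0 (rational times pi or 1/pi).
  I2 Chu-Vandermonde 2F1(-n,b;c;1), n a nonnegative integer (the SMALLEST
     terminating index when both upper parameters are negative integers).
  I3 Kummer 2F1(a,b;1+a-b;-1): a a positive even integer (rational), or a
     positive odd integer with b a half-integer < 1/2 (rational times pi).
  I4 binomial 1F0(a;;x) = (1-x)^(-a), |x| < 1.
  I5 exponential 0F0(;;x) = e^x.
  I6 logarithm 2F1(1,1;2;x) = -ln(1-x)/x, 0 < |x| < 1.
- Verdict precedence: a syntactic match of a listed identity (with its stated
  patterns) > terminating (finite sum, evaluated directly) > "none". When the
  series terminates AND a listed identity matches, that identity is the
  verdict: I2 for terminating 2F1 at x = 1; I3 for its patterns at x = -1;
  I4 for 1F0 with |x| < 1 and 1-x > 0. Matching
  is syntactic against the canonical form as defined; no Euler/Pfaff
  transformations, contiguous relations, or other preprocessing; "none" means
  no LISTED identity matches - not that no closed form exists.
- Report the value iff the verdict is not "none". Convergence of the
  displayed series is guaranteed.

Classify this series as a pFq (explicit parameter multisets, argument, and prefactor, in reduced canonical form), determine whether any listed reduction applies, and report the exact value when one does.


x = \frac{1}{4} here; the reduced form reads 2F1, upper {1, 1}, lower {2}, C = -\frac{12}{5}. Verdict (x = \frac{1}{4}): logarithm (I6) applies (the logarithm: parameters (1,1;2), x = \frac{1}{4}). Its exact value is \frac{48}{5} \cdot \ln\left(\frac{3}{4}\right).

The tell: from the first term -\frac{12}{5}: the two k-th powers (prefactor -12/5) combine into one argument.
Adjacent-term ratio: r(k) = \frac{1}{4} * (k+1) (k+1) / [(k+2) (k+1)] - rational in k. x = \frac{1}{4}; t_0 = -\frac{12}{5}; negate the roots.


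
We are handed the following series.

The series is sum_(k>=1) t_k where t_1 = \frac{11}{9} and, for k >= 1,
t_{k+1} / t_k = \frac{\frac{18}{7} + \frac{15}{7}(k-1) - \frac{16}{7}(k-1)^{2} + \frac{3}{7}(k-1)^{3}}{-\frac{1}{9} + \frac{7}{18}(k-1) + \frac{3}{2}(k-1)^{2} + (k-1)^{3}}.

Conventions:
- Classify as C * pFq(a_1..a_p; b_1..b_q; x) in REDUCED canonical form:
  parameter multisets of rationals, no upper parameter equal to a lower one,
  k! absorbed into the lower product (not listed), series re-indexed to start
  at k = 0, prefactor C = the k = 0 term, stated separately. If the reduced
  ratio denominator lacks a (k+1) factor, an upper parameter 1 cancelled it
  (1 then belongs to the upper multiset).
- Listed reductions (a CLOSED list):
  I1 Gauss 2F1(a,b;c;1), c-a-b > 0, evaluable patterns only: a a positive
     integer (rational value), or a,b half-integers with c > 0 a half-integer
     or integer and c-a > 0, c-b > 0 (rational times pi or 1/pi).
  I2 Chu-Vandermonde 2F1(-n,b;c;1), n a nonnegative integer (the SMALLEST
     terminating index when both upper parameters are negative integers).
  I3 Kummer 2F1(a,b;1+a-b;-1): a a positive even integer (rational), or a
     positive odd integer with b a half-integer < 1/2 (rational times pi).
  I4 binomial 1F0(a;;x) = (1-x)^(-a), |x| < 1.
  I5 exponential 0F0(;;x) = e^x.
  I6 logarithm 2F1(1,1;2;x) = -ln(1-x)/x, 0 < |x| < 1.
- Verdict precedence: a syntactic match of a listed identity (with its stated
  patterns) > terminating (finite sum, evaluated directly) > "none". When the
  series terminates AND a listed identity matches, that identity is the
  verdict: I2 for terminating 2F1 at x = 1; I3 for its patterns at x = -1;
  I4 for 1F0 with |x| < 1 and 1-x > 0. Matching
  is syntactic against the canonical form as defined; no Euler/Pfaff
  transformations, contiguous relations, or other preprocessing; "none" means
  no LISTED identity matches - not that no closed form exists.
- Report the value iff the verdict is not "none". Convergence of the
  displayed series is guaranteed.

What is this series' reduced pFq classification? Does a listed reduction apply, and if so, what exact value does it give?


With C = \frac{11}{9}: the canonical form is 2F1(-3, -3; -\frac{1}{6}; \frac{3}{7}). Verdict: terminating - no listed pattern fits, but -3 in the upper list cuts the series at k = 3; direct evaluation. Exact value: -\frac{901781}{15435}.

Structural cue: with t_0 = \frac{11}{9}, roots of the ratio polynomials (C = 11/9, x = 3/7) are the negated parameters.
Step ratio: r(k) = \frac{3}{7} * (k-3) (k-3) / [(k-\frac{1}{6}) (k+1)] ; factor over Q: parameters, x = \frac{3}{7}, and C = \frac{11}{9}.


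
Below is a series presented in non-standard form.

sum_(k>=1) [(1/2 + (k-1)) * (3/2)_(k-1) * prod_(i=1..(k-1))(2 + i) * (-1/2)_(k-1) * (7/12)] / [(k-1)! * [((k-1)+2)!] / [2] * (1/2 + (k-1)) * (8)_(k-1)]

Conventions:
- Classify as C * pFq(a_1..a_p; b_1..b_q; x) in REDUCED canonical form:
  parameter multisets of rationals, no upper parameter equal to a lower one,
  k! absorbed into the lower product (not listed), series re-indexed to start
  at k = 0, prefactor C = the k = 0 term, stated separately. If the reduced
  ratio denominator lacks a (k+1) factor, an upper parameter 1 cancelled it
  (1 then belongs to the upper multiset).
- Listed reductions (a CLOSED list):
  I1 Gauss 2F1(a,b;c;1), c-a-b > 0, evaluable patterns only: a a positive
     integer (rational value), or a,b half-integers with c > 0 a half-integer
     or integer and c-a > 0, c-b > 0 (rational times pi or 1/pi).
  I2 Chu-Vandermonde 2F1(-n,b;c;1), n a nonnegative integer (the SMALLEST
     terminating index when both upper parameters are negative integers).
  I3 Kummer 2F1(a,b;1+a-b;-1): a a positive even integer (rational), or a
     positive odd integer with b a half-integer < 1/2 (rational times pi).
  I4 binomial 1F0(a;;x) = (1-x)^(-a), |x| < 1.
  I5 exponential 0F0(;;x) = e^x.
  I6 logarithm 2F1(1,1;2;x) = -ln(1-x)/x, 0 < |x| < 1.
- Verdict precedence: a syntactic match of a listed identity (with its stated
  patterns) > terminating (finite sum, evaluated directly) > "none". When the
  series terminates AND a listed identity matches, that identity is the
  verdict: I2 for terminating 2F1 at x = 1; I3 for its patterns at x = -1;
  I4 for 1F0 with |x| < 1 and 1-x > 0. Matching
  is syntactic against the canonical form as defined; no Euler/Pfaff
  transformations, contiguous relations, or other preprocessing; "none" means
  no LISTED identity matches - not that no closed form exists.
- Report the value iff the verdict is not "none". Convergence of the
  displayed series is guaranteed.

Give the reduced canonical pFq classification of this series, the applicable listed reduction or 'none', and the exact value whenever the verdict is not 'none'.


Canonical form: C = 7/12 times 2F1 with upper {-1/2, 3/2}, lower {8}, x = 1. Verdict: Gauss's theorem I1 (half-integer case) fires (x = 1; upper {-1/2, 3/2} half-integers, c = 8 in the evaluable pattern). Exact value: (1048576/637065) / pi.

Key step: t_0 being 7/12, the denominator's factorial ratio (C = 7/12, x = 1) is a lower Pochhammer.
Step ratio: r(k) = 1 * (k-1/2) (k+3/2) / [(k+8) (k+1)] - poly over poly, x = 1 from leading terms; C = 7/12 at k = 0.


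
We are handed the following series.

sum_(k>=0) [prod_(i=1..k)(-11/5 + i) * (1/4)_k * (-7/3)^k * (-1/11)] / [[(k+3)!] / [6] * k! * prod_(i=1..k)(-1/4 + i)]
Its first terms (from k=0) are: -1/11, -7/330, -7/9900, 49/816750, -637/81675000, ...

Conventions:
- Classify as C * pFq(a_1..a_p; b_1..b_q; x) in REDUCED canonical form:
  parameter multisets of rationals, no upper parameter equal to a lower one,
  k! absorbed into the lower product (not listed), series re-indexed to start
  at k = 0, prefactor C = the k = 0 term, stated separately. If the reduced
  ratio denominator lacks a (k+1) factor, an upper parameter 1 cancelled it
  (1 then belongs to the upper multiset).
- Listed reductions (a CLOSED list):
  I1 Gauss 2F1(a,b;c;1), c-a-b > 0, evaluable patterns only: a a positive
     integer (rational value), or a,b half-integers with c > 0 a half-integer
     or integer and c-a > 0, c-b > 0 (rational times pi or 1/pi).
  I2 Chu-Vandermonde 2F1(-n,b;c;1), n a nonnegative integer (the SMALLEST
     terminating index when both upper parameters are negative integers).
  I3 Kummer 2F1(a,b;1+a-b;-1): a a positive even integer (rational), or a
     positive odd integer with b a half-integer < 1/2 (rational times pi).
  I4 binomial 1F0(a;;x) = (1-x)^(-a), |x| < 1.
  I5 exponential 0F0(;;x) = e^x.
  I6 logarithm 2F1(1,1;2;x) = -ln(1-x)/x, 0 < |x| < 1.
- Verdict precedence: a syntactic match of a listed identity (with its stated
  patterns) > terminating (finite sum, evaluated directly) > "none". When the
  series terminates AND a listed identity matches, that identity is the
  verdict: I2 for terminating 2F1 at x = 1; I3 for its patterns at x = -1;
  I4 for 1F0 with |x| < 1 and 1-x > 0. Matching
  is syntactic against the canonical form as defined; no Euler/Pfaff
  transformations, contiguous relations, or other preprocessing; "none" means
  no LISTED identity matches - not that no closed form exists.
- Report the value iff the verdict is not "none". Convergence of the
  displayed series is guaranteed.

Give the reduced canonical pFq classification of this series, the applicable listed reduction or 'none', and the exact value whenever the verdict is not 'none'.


Key observation: t_0 = -1/11 here, and the denominator's factorial ratio (C = -1/11, x = -7/3) is a lower Pochhammer.
Consecutive-term ratio: r(k) = (-7/3) * (k-6/5) (k+1/4) / [(k+3/4) (k+4) (k+1)] - rational in k, leading ratio (-7/3); with t_0 = -1/11, classification follows.

Prefactor -1/11, argument -7/3: 2F2 with upper {-6/5, 1/4} over lower {3/4, 4}. Verdict: none - at argument -7/3 the multisets {-6/5, 1/4} ; {3/4, 4} match no listed identity.


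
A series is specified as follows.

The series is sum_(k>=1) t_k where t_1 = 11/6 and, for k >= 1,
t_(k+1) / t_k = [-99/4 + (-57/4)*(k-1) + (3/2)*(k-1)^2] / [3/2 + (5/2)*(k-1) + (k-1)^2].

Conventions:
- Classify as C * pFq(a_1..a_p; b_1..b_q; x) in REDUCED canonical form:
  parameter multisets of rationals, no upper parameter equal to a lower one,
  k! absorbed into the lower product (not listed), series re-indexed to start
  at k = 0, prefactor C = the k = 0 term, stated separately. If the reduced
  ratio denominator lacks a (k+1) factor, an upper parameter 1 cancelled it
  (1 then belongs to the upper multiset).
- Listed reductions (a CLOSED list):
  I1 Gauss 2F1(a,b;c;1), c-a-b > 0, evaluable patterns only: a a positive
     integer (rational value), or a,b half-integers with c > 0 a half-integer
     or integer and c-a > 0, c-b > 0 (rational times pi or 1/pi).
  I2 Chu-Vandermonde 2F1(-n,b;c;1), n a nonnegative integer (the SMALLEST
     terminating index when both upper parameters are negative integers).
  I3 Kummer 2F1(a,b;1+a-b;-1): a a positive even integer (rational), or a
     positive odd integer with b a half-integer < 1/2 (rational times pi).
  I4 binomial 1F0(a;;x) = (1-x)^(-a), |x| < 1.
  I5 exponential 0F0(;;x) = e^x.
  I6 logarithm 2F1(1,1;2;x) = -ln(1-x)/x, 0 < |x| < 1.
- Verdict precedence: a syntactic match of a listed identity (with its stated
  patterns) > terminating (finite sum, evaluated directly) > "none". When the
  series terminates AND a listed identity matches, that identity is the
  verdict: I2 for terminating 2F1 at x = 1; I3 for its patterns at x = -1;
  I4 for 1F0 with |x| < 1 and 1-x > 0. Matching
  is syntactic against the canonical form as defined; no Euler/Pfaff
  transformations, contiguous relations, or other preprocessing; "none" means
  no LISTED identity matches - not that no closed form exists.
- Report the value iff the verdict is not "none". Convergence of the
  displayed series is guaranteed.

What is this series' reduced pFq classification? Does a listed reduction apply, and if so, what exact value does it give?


At argument 3/2: a 1F0 with upper {-11}, lower {-}, scaled by C = 11/6. Verdict: terminating. With -11 upstairs the series is a 12-term polynomial sum; evaluated term by term. Value: -11/12288.

The tell: t_0 = 11/6 here, and cancel k + 3/2 from the displayed ratio first; then prefactor 11/6.
Adjacent-term ratio: r(k) = (3/2) * (k-11) / [(k+1)] ; factor over Q: parameters, x = (3/2), and C = 11/6.


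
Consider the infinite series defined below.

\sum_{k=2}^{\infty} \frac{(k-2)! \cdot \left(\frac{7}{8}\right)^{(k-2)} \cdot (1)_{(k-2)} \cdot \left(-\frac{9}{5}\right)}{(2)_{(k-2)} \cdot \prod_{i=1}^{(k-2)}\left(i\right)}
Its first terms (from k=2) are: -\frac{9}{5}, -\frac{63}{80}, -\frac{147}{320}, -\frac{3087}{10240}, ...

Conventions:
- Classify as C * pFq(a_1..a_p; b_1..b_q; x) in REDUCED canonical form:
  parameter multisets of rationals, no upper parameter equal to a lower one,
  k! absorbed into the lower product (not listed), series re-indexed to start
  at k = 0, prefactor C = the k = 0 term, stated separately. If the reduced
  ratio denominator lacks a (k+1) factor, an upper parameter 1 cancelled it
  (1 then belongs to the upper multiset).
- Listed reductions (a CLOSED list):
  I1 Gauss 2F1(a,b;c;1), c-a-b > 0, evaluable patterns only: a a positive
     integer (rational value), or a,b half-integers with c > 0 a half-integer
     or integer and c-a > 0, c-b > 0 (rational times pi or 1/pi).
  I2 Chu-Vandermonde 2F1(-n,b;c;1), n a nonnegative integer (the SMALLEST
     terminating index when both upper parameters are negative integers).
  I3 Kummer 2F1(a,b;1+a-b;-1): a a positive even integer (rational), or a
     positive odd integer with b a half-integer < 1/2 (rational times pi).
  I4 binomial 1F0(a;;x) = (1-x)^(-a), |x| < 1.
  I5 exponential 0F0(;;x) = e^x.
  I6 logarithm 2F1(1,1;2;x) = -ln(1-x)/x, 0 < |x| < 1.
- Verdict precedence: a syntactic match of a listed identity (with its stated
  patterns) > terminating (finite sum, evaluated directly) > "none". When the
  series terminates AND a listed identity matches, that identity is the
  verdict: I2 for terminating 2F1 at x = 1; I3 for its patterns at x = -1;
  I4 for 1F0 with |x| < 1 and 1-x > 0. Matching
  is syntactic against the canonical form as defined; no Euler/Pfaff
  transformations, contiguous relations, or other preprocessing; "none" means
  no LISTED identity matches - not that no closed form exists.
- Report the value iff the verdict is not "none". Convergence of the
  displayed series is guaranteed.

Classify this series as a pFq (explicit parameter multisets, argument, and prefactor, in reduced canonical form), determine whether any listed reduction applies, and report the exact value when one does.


With C = -\frac{9}{5}: the canonical form is 2F1(1, 1; 2; \frac{7}{8}). Verdict at x = \frac{7}{8}: the I6 logarithm reduction matches (the logarithm: parameters (1,1;2), x = \frac{7}{8}). Hence: \frac{72}{35} \cdot \ln\left(\frac{1}{8}\right).

Key step: with t_0 = -\frac{9}{5}, the factorial ratio (prefactor -9/5) (k+a-1)!/(a-1)! is a rising factorial (a)_k.
Adjacent-term ratio: r(k) = \frac{7}{8} * (k+1) (k+1) / [(k+2) (k+1)] - poly over poly, x = \frac{7}{8} from leading terms; C = -\frac{9}{5} at k = 0.


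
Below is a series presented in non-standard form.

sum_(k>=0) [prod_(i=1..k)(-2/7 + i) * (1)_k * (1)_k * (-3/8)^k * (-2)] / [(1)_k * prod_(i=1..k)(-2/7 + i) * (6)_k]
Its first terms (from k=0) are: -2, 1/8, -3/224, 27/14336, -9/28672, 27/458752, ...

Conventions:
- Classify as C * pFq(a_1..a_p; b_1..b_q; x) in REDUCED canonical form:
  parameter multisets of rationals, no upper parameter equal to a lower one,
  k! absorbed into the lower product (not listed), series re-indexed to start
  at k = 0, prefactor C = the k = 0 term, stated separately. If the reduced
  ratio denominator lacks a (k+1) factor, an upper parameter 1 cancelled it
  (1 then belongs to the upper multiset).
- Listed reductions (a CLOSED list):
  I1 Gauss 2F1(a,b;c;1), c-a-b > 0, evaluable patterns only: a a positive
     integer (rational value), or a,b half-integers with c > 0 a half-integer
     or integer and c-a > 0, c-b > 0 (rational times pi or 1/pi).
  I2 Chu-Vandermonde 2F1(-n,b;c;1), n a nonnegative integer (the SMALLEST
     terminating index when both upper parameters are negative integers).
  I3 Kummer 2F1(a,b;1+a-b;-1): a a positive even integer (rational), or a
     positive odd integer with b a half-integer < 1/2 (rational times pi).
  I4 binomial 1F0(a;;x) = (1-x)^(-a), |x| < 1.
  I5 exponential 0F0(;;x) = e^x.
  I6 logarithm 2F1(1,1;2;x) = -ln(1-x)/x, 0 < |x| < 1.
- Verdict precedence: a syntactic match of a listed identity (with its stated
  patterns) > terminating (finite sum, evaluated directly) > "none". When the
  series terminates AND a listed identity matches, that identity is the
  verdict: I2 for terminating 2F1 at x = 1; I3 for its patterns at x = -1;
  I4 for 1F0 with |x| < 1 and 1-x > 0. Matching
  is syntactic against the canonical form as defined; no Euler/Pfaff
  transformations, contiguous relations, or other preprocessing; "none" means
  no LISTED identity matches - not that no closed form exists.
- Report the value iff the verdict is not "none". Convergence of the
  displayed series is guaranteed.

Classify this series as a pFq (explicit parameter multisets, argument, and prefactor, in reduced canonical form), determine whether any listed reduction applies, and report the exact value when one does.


Canonical form: C = -2 times 2F1 with upper {1, 1}, lower {6}, x = -3/8. Verdict: none. Every listed pattern misses the 2F1 form at -3/8, upper {1, 1}.

Key observation: t_0 being -2, the running product (prefactor -2) telescopes to a rising factorial.
Consecutive-term ratio: r(k) = (-3/8) * (k+1) (k+1) / [(k+6) (k+1)] - rational in k. x = (-3/8); t_0 = -2; negate the roots.


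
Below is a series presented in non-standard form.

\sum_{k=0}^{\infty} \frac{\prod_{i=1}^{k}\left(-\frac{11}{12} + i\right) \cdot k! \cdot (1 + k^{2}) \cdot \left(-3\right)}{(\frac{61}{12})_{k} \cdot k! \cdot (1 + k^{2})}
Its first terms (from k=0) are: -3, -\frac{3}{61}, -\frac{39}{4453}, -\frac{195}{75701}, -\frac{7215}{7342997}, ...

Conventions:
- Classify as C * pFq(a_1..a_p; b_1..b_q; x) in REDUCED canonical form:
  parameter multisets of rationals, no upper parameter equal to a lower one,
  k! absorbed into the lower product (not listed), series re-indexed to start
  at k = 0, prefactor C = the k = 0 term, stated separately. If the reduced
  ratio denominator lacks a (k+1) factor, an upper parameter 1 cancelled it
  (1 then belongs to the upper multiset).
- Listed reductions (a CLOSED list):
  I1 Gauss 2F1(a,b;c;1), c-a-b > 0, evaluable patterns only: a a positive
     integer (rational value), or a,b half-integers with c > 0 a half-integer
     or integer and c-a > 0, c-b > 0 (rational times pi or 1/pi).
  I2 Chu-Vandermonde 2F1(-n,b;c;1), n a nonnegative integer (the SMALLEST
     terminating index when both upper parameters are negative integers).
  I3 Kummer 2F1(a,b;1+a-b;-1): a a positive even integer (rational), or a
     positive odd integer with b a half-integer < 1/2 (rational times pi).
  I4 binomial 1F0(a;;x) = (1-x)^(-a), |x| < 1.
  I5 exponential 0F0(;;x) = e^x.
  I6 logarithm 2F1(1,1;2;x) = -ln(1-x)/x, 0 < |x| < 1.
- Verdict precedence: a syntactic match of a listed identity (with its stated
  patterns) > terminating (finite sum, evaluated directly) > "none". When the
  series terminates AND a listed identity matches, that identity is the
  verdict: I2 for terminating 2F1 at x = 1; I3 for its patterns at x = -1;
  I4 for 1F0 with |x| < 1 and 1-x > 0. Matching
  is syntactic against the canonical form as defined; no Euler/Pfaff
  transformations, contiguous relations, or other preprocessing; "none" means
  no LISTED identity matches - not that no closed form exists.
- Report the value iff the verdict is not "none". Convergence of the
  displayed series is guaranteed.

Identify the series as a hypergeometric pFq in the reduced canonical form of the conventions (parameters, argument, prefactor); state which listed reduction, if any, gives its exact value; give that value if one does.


Prefactor -3, argument 1: 2F1 with upper {\frac{1}{12}, 1} over lower {\frac{61}{12}}. Verdict: Gauss (I1, integer-parameter pattern) applies (x = 1: the Gamma ratio telescopes since c-a-b = 4 > 0 and a = 1 in Z>0). Hence: -\frac{49}{16}.

First insight: x = 1 and the running product (C = -3) telescopes to a rising factorial.
Adjacent-term ratio: r(k) = 1 * (k+\frac{1}{12}) (k+1) / [(k+\frac{61}{12}) (k+1)] - rational in k, leading ratio 1; with t_0 = -3, classification follows.


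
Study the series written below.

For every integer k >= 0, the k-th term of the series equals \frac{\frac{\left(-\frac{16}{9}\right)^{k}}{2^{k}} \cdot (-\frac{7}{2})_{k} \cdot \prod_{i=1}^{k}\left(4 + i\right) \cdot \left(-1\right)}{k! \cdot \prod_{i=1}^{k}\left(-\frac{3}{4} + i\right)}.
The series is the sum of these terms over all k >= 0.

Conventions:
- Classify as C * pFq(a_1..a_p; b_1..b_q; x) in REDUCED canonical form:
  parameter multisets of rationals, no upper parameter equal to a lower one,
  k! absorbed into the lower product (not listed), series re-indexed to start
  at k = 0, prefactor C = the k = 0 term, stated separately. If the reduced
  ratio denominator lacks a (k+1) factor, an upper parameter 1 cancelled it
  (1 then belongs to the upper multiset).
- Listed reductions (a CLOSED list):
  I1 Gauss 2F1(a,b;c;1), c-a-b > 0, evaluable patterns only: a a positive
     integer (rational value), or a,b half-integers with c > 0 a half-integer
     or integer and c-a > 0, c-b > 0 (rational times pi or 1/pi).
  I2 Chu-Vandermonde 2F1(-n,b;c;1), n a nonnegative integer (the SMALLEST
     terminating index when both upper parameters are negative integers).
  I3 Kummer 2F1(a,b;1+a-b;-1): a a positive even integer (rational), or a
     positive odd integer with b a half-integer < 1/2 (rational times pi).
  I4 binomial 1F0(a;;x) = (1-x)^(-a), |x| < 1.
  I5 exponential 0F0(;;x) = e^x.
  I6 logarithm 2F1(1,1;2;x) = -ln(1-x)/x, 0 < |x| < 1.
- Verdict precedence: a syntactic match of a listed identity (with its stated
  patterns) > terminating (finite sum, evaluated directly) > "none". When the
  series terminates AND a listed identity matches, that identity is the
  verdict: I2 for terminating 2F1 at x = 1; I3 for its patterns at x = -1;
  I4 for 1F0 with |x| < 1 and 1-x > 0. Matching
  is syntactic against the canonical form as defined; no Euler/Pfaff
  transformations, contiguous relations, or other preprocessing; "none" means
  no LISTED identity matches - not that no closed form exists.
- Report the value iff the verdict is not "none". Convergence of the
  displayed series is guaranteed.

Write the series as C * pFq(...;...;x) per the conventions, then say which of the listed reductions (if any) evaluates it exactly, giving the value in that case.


Structural cue: from the first term -1: the running product (C = -1, x = -8/9) telescopes to a rising factorial.
Adjacent-term ratio: r(k) = -\frac{8}{9} * (k-\frac{7}{2}) (k+5) / [(k+\frac{1}{4}) (k+1)] - poly over poly, x = -\frac{8}{9} from leading terms; C = -1 at k = 0.

With C = -1: the canonical form is 2F1(-\frac{7}{2}, 5; \frac{1}{4}; -\frac{8}{9}). Verdict: none - this 2F1 at x = -\frac{8}{9} matches no listed pattern, and upper {-\frac{7}{2}, 5} holds no stopper.


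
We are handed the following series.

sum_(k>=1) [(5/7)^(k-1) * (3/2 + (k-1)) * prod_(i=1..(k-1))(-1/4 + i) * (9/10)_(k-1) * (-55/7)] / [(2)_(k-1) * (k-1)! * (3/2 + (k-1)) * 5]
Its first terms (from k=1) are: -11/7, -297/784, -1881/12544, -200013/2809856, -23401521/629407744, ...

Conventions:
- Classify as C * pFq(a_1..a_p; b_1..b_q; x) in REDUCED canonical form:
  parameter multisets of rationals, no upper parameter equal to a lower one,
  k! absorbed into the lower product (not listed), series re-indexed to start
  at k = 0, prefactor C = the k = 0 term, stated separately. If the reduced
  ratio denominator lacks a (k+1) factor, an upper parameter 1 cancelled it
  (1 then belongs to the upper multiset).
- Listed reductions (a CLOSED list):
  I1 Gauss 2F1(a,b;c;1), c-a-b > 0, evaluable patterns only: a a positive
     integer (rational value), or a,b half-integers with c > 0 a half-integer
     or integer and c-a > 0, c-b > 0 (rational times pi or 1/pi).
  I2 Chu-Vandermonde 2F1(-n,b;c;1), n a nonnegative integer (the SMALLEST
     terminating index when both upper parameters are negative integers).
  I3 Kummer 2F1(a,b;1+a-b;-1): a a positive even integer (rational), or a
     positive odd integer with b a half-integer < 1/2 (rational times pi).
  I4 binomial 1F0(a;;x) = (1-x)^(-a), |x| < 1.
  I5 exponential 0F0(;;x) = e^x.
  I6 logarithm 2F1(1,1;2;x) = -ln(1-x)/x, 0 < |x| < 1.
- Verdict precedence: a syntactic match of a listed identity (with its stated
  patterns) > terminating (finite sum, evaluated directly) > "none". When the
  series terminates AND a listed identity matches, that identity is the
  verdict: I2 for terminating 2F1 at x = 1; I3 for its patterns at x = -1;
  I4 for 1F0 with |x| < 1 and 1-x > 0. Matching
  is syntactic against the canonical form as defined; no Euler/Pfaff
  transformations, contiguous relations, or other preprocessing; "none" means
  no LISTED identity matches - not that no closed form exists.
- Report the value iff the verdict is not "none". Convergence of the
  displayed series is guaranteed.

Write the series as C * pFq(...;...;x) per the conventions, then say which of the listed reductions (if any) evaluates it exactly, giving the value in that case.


x = 5/7 here; the reduced form reads 2F1, upper {3/4, 9/10}, lower {2}, C = -11/7. Verdict: none - this 2F1 at x = 5/7 matches no listed pattern, and upper {3/4, 9/10} holds no stopper.

Key step: from the first term -11/7: the running product (C = -11/7, x = 5/7) telescopes to a rising factorial.
Term ratio: r(k) = (5/7) * (k+3/4) (k+9/10) / [(k+2) (k+1)] - rational in k. x = (5/7); t_0 = -11/7; negate the roots.


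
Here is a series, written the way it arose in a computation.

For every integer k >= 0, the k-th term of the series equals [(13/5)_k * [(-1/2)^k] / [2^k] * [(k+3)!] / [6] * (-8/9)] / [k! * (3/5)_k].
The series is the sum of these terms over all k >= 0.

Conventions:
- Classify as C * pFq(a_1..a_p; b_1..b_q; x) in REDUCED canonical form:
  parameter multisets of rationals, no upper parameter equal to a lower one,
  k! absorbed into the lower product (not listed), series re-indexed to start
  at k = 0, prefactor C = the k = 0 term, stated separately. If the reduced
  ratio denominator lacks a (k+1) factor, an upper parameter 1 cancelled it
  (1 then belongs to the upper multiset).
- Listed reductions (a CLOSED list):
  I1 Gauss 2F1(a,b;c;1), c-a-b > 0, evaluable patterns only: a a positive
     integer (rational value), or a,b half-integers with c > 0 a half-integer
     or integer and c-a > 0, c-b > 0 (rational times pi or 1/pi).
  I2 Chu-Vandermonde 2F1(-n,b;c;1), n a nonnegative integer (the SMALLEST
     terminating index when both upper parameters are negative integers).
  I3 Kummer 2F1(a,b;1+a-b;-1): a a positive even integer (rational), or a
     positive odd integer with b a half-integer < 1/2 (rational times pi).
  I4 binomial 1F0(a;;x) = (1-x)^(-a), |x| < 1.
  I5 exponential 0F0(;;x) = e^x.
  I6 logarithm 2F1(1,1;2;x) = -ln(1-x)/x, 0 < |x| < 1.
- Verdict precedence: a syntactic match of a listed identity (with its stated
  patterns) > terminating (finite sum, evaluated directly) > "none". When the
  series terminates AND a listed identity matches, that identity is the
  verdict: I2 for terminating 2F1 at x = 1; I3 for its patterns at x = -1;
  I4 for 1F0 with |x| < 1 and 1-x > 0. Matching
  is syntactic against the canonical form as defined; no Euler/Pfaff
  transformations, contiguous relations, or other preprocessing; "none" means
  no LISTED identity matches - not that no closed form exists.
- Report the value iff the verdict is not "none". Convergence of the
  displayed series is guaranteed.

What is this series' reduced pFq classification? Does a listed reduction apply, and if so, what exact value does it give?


Prefactor -8/9, argument -1/4: 2F1 with upper {13/5, 4} over lower {3/5}. Verdict: none. Every listed pattern misses the 2F1 form at -1/4, upper {13/5, 4}.

Structural cue: t_0 = -8/9 here, and the factorial ratio (C = -8/9) (k+a-1)!/(a-1)! is a rising factorial (a)_k.
Step ratio: r(k) = (-1/4) * (k+13/5) (k+4) / [(k+3/5) (k+1)] ; factor over Q: parameters, x = (-1/4), and C = -8/9.


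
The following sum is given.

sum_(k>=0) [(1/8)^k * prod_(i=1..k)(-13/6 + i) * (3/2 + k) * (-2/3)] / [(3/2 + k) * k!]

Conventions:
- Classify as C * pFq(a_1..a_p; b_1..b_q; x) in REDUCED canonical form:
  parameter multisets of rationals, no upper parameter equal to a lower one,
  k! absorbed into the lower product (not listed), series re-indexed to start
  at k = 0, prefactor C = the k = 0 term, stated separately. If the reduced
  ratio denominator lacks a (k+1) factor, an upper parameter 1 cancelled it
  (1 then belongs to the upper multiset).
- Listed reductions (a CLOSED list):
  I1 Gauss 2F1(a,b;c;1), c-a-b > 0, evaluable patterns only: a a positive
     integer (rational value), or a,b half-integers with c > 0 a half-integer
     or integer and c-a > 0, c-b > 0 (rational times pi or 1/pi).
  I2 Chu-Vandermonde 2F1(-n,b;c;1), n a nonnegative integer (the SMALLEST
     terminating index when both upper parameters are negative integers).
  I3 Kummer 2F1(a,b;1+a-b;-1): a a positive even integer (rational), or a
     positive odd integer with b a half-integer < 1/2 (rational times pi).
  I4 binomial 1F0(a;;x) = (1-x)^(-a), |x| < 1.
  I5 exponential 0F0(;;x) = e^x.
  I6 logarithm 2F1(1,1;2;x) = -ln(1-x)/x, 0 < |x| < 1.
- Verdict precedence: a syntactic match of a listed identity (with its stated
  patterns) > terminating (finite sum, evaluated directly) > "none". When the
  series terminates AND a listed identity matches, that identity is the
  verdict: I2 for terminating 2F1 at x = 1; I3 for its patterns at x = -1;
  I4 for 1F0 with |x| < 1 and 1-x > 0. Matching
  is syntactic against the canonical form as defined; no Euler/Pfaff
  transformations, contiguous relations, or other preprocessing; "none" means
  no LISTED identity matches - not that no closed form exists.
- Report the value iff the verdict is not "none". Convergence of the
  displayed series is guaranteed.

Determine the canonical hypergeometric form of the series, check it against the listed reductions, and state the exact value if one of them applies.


The series (x = 1/8) is 1F0: upper {-7/6}, lower {-}, prefactor -2/3. Verdict: this is binomial (I4) (the 1F0 binomial series: exponent 7/6, x = 1/8). Hence: (-2/3) * (7/8)^(7/6).

Structural cue: t_0 being -2/3, the running product (C = -2/3) telescopes to a rising factorial.
Term ratio: r(k) = (1/8) * (k-7/6) / [(k+1)] ; factor over Q: parameters, x = (1/8), and C = -2/3.
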